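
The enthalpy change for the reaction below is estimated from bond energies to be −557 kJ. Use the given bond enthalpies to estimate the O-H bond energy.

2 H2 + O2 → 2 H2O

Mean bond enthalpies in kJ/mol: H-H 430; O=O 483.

Let D be the O-H bond energy.
Σ(broken) = 2×430 + 1×483 = 1343
Σ(formed) = 4×D = 4D
ΔH = Σ(broken) − Σ(formed) = (1343) − (4D) = +1343 − 4D
Setting this equal to −557 kJ gives 4D = 1900, so D = 475 kJ/mol.

D(O-H) ≈ 475 kJ/mol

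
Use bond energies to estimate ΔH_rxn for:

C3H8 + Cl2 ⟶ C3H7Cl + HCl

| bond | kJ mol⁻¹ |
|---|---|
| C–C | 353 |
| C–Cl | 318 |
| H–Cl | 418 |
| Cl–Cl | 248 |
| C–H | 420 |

ΔH ≈ −68 kJ

Bonds broken (reactants):
  C–C: 2 × 353 = 706
  C–H: 8 × 420 = 3360
  Cl–Cl: 1 × 248 = 248
  Σ(broken) = 4314 kJ
Bonds formed (products):
  C–C: 2 × 353 = 706
  C–Cl: 1 × 318 = 318
  C–H: 7 × 420 = 2940
  H–Cl: 1 × 418 = 418
  Σ(formed) = 4382 kJ
ΔH = Σ(broken) − Σ(formed) = 4314 − 4382 = −68 kJ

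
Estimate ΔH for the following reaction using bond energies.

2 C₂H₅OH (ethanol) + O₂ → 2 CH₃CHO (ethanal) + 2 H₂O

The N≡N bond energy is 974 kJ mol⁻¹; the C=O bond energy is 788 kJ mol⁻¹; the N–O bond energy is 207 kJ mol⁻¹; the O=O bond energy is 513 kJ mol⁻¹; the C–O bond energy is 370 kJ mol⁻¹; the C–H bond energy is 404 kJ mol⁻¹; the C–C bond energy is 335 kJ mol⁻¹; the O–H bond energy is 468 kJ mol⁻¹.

Bonds broken (reactants):
  C–C: 2 × 335 = 670
  C–H: 10 × 404 = 4040
  C–O: 2 × 370 = 740
  O–H: 2 × 468 = 936
  O=O: 1 × 513 = 513
  Σ(broken) = 6899 kJ
Bonds formed (products):
  C–C: 2 × 335 = 670
  C–H: 8 × 404 = 3232
  C=O: 2 × 788 = 1576
  O–H: 4 × 468 = 1872
  Σ(formed) = 7350 kJ
ΔH = Σ(broken) − Σ(formed) = 6899 − 7350 = −451 kJ

ΔH ≈ −451 kJ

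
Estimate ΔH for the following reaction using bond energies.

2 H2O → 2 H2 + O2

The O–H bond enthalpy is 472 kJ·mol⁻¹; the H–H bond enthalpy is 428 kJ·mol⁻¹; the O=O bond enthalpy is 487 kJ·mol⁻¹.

ΔH ≈ +545 kJ

Bonds broken (reactants):
  O–H: 4 × 472 = 1888
  Σ(broken) = 1888 kJ
Bonds formed (products):
  H–H: 2 × 428 = 856
  O=O: 1 × 487 = 487
  Σ(formed) = 1343 kJ
ΔH = Σ(broken) − Σ(formed) = 1888 − 1343 = +545 kJ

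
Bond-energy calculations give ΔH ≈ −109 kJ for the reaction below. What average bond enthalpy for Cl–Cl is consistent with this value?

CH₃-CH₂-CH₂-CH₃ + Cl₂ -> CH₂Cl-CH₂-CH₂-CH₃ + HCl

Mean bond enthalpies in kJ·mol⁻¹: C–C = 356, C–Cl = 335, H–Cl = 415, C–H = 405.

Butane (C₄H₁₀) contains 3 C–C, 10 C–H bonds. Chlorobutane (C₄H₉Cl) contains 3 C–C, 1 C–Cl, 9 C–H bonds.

Let D be the Cl–Cl bond energy.
Σ(broken) = 3×356 + 10×405 + 1×D = 5118 + D
Σ(formed) = 3×356 + 1×335 + 9×405 + 1×415 = 5463
ΔH = Σ(broken) − Σ(formed) = (5118 + D) − (5463) = −345 + D
Setting this equal to −109 kJ gives D = 236 kJ/mol.

D(Cl–Cl) ≈ 236 kJ/mol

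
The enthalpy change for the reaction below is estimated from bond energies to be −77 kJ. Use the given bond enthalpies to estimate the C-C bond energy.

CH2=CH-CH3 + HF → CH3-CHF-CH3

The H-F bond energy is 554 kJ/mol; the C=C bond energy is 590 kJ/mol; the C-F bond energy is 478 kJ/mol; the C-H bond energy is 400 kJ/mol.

D(C-C) ≈ 343 kJ/mol

Let D be the C-C bond energy.
Σ(broken) = 1×D + 6×400 + 1×590 + 1×554 = 3544 + D
Σ(formed) = 2×D + 1×478 + 7×400 = 3278 + 2D
ΔH = Σ(broken) − Σ(formed) = (3544 + D) − (3278 + 2D) = +266 − D
Setting this equal to −77 kJ gives D = 343 kJ/mol.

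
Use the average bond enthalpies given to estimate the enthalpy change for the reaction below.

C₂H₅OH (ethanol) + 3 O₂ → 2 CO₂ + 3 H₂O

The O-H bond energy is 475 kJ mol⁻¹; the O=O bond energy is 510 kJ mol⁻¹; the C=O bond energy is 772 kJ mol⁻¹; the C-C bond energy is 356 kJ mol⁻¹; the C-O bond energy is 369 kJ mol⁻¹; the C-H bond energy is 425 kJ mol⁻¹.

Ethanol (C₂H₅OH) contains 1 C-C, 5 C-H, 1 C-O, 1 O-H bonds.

ΔH ≈ −1083 kJ

Bonds broken (reactants):
  C-C: 1 × 356 = 356
  C-H: 5 × 425 = 2125
  C-O: 1 × 369 = 369
  O-H: 1 × 475 = 475
  O=O: 3 × 510 = 1530
  Σ(broken) = 4855 kJ
Bonds formed (products):
  C=O: 4 × 772 = 3088
  O-H: 6 × 475 = 2850
  Σ(formed) = 5938 kJ
ΔH = Σ(broken) − Σ(formed) = 4855 − 5938 = −1083 kJ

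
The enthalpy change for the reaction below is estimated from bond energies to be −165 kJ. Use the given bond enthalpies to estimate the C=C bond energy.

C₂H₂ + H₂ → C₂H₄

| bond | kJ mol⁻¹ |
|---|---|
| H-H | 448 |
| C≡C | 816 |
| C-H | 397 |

D(C=C) ≈ 635 kJ/mol

Let D be the C=C bond energy.
Σ(broken) = 1×816 + 2×397 + 1×448 = 2058
Σ(formed) = 4×397 + 1×D = 1588 + D
ΔH = Σ(broken) − Σ(formed) = (2058) − (1588 + D) = +470 − D
Setting this equal to −165 kJ gives D = 635 kJ/mol.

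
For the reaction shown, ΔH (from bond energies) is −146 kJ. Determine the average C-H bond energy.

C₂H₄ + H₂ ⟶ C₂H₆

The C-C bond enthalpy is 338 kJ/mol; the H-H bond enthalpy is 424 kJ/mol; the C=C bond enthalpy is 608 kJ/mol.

D(C-H) ≈ 420 kJ/mol

Let D be the C-H bond energy.
Σ(broken) = 4×D + 1×608 + 1×424 = 1032 + 4D
Σ(formed) = 1×338 + 6×D = 338 + 6D
ΔH = Σ(broken) − Σ(formed) = (1032 + 4D) − (338 + 6D) = +694 − 2D
Setting this equal to −146 kJ gives 2D = 840, so D = 420 kJ/mol.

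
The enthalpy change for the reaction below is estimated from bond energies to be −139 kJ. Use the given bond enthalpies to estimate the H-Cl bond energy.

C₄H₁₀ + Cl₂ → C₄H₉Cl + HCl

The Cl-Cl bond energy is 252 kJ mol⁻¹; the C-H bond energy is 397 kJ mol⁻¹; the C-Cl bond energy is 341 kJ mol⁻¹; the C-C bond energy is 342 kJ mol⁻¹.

Let D be the H-Cl bond energy.
Σ(broken) = 3×342 + 10×397 + 1×252 = 5248
Σ(formed) = 3×342 + 1×341 + 9×397 + 1×D = 4940 + D
ΔH = Σ(broken) − Σ(formed) = (5248) − (4940 + D) = +308 − D
Setting this equal to −139 kJ gives D = 447 kJ/mol.

D(H-Cl) ≈ 447 kJ/mol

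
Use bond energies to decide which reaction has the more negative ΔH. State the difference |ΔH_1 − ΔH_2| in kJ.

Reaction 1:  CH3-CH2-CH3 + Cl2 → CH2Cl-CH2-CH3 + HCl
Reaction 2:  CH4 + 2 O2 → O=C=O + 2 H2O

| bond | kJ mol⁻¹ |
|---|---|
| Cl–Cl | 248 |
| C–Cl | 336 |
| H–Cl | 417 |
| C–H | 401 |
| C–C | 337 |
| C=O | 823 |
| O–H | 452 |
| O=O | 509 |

Reaction 2, by 728 kJ

Reaction 1:
  Bonds broken (reactants):
    C–C: 2 × 337 = 674
    C–H: 8 × 401 = 3208
    Cl–Cl: 1 × 248 = 248
    Σ(broken) = 4130 kJ
  Bonds formed (products):
    C–C: 2 × 337 = 674
    C–Cl: 1 × 336 = 336
    C–H: 7 × 401 = 2807
    H–Cl: 1 × 417 = 417
    Σ(formed) = 4234 kJ
  ΔH_1 = 4130 − 4234 = −104 kJ
Reaction 2:
  Bonds broken (reactants):
    C–H: 4 × 401 = 1604
    O=O: 2 × 509 = 1018
    Σ(broken) = 2622 kJ
  Bonds formed (products):
    C=O: 2 × 823 = 1646
    O–H: 4 × 452 = 1808
    Σ(formed) = 3454 kJ
  ΔH_2 = 2622 − 3454 = −832 kJ
ΔH_1 − ΔH_2 = +728 kJ, so reaction 2 has the more negative ΔH; |ΔH_1 − ΔH_2| = 728 kJ.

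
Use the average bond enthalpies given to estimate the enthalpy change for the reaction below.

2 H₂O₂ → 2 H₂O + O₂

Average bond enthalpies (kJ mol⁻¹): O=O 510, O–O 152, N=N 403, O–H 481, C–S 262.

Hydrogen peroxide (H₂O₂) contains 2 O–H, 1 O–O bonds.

ΔH ≈ −206 kJ

Bonds broken (reactants):
  O–H: 4 × 481 = 1924
  O–O: 2 × 152 = 304
  Σ(broken) = 2228 kJ
Bonds formed (products):
  O–H: 4 × 481 = 1924
  O=O: 1 × 510 = 510
  Σ(formed) = 2434 kJ
ΔH = Σ(broken) − Σ(formed) = 2228 − 2434 = −206 kJ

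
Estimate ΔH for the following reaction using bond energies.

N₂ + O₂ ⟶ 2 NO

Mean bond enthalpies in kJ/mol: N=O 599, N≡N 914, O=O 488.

Bonds broken (reactants):
  N≡N: 1 × 914 = 914
  O=O: 1 × 488 = 488
  Σ(broken) = 1402 kJ
Bonds formed (products):
  N=O: 2 × 599 = 1198
  Σ(formed) = 1198 kJ
ΔH = Σ(broken) − Σ(formed) = 1402 − 1198 = +204 kJ

ΔH ≈ +204 kJ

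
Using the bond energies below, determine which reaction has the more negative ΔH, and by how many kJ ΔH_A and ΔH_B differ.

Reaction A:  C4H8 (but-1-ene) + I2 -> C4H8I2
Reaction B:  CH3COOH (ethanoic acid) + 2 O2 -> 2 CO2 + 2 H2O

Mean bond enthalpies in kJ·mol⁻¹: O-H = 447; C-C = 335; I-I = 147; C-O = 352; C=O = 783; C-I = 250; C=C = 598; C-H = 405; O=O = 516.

Reaction A:
  Bonds broken (reactants):
    C-C: 2 × 335 = 670
    C-H: 8 × 405 = 3240
    C=C: 1 × 598 = 598
    I-I: 1 × 147 = 147
    Σ(broken) = 4655 kJ
  Bonds formed (products):
    C-C: 3 × 335 = 1005
    C-H: 8 × 405 = 3240
    C-I: 2 × 250 = 500
    Σ(formed) = 4745 kJ
  ΔH_A = 4655 − 4745 = −90 kJ
Reaction B:
  Bonds broken (reactants):
    C-C: 1 × 335 = 335
    C-H: 3 × 405 = 1215
    C-O: 1 × 352 = 352
    C=O: 1 × 783 = 783
    O-H: 1 × 447 = 447
    O=O: 2 × 516 = 1032
    Σ(broken) = 4164 kJ
  Bonds formed (products):
    C=O: 4 × 783 = 3132
    O-H: 4 × 447 = 1788
    Σ(formed) = 4920 kJ
  ΔH_B = 4164 − 4920 = −756 kJ
ΔH_A − ΔH_B = +666 kJ, so reaction B has the more negative ΔH; |ΔH_A − ΔH_B| = 666 kJ.

Reaction B, by 666 kJ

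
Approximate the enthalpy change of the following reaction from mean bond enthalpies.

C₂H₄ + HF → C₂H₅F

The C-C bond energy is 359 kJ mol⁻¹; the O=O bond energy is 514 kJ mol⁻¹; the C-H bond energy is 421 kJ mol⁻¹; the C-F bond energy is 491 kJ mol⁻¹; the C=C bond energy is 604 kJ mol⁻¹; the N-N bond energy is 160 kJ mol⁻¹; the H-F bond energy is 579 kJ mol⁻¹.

ΔH ≈ −88 kJ

Bonds broken (reactants):
  C-H: 4 × 421 = 1684
  C=C: 1 × 604 = 604
  H-F: 1 × 579 = 579
  Σ(broken) = 2867 kJ
Bonds formed (products):
  C-C: 1 × 359 = 359
  C-F: 1 × 491 = 491
  C-H: 5 × 421 = 2105
  Σ(formed) = 2955 kJ
ΔH = Σ(broken) − Σ(formed) = 2867 − 2955 = −88 kJ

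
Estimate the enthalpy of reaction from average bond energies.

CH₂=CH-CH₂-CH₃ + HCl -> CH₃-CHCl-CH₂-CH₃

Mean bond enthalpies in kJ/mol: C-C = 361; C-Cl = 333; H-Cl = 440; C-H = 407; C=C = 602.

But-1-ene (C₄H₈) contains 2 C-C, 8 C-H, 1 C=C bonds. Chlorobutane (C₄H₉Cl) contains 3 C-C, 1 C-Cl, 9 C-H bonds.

ΔH ≈ −59 kJ

Bonds broken (reactants):
  C-C: 2 × 361 = 722
  C-H: 8 × 407 = 3256
  C=C: 1 × 602 = 602
  H-Cl: 1 × 440 = 440
  Σ(broken) = 5020 kJ
Bonds formed (products):
  C-C: 3 × 361 = 1083
  C-Cl: 1 × 333 = 333
  C-H: 9 × 407 = 3663
  Σ(formed) = 5079 kJ
ΔH = Σ(broken) − Σ(formed) = 5020 − 5079 = −59 kJ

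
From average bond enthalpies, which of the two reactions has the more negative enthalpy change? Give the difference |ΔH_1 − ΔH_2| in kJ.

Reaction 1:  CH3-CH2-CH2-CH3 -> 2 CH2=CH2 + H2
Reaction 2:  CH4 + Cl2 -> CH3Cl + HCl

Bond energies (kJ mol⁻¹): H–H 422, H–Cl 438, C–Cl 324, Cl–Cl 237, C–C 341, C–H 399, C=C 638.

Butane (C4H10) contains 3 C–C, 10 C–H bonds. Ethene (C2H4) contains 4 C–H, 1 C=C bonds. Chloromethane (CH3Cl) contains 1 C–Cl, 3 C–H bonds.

Reaction 2, by 249 kJ

Reaction 1:
  Bonds broken (reactants):
    C–C: 3 × 341 = 1023
    C–H: 10 × 399 = 3990
    Σ(broken) = 5013 kJ
  Bonds formed (products):
    C–H: 8 × 399 = 3192
    C=C: 2 × 638 = 1276
    H–H: 1 × 422 = 422
    Σ(formed) = 4890 kJ
  ΔH_1 = 5013 − 4890 = +123 kJ
Reaction 2:
  Bonds broken (reactants):
    C–H: 4 × 399 = 1596
    Cl–Cl: 1 × 237 = 237
    Σ(broken) = 1833 kJ
  Bonds formed (products):
    C–Cl: 1 × 324 = 324
    C–H: 3 × 399 = 1197
    H–Cl: 1 × 438 = 438
    Σ(formed) = 1959 kJ
  ΔH_2 = 1833 − 1959 = −126 kJ
ΔH_1 − ΔH_2 = +249 kJ, so reaction 2 has the more negative ΔH; |ΔH_1 − ΔH_2| = 249 kJ.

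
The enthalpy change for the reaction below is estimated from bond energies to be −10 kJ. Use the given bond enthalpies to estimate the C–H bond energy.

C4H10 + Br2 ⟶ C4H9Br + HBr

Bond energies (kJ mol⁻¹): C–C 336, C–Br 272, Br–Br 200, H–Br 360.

D(C–H) ≈ 422 kJ/mol

Let D be the C–H bond energy.
Σ(broken) = 1×200 + 3×336 + 10×D = 1208 + 10D
Σ(formed) = 1×272 + 3×336 + 9×D + 1×360 = 1640 + 9D
ΔH = Σ(broken) − Σ(formed) = (1208 + 10D) − (1640 + 9D) = −432 + D
Setting this equal to −10 kJ gives D = 422 kJ/mol.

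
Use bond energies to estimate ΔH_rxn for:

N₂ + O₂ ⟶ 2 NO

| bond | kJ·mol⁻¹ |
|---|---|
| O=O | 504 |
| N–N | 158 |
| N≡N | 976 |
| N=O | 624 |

Bonds broken (reactants):
  N≡N: 1 × 976 = 976
  O=O: 1 × 504 = 504
  Σ(broken) = 1480 kJ
Bonds formed (products):
  N=O: 2 × 624 = 1248
  Σ(formed) = 1248 kJ
ΔH = Σ(broken) − Σ(formed) = 1480 − 1248 = +232 kJ

ΔH ≈ +232 kJ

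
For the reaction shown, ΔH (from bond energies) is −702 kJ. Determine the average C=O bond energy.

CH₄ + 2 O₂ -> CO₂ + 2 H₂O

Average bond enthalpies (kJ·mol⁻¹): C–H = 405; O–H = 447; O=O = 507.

Let D be the C=O bond energy.
Σ(broken) = 4×405 + 2×507 = 2634
Σ(formed) = 2×D + 4×447 = 1788 + 2D
ΔH = Σ(broken) − Σ(formed) = (2634) − (1788 + 2D) = +846 − 2D
Setting this equal to −702 kJ gives 2D = 1548, so D = 774 kJ/mol.

D(C=O) ≈ 774 kJ/mol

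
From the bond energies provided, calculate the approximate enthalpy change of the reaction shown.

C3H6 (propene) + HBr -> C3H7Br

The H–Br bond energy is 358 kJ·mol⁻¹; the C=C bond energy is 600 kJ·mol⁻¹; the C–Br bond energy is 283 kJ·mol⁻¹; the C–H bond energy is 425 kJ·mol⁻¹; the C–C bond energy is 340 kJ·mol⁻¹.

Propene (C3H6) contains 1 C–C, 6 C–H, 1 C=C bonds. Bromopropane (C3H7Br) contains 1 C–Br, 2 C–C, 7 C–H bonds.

ΔH ≈ −90 kJ

Bonds broken (reactants):
  C–C: 1 × 340 = 340
  C–H: 6 × 425 = 2550
  C=C: 1 × 600 = 600
  H–Br: 1 × 358 = 358
  Σ(broken) = 3848 kJ
Bonds formed (products):
  C–Br: 1 × 283 = 283
  C–C: 2 × 340 = 680
  C–H: 7 × 425 = 2975
  Σ(formed) = 3938 kJ
ΔH = Σ(broken) − Σ(formed) = 3848 − 3938 = −90 kJ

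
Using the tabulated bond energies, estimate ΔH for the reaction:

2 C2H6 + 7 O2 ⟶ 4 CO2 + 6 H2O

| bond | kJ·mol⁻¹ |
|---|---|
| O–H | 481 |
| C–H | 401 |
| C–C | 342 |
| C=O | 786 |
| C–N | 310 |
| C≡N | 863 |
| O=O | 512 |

ΔH ≈ −2980 kJ

Bonds broken (reactants):
  C–C: 2 × 342 = 684
  C–H: 12 × 401 = 4812
  O=O: 7 × 512 = 3584
  Σ(broken) = 9080 kJ
Bonds formed (products):
  C=O: 8 × 786 = 6288
  O–H: 12 × 481 = 5772
  Σ(formed) = 12060 kJ
ΔH = Σ(broken) − Σ(formed) = 9080 − 12060 = −2980 kJ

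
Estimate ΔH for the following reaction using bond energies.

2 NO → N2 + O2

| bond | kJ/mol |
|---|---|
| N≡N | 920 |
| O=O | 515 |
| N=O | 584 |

Bonds broken (reactants):
  N=O: 2 × 584 = 1168
  Σ(broken) = 1168 kJ
Bonds formed (products):
  N≡N: 1 × 920 = 920
  O=O: 1 × 515 = 515
  Σ(formed) = 1435 kJ
ΔH = Σ(broken) − Σ(formed) = 1168 − 1435 = −267 kJ

ΔH ≈ −267 kJ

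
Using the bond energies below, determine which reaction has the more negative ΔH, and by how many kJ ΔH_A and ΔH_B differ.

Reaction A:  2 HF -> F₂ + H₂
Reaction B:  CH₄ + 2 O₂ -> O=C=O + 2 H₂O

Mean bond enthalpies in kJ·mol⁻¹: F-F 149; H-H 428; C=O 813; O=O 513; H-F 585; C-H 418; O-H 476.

Reaction B, by 1425 kJ

Reaction A:
  Bonds broken (reactants):
    H-F: 2 × 585 = 1170
    Σ(broken) = 1170 kJ
  Bonds formed (products):
    F-F: 1 × 149 = 149
    H-H: 1 × 428 = 428
    Σ(formed) = 577 kJ
  ΔH_A = 1170 − 577 = +593 kJ
Reaction B:
  Bonds broken (reactants):
    C-H: 4 × 418 = 1672
    O=O: 2 × 513 = 1026
    Σ(broken) = 2698 kJ
  Bonds formed (products):
    C=O: 2 × 813 = 1626
    O-H: 4 × 476 = 1904
    Σ(formed) = 3530 kJ
  ΔH_B = 2698 − 3530 = −832 kJ
ΔH_A − ΔH_B = +1425 kJ, so reaction B has the more negative ΔH; |ΔH_A − ΔH_B| = 1425 kJ.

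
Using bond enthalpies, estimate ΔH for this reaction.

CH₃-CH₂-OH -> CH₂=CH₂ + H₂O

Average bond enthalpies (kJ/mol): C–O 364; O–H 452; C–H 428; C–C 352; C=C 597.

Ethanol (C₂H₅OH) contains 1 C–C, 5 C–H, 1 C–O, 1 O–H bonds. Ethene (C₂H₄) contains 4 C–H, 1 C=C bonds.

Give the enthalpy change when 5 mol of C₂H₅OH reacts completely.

ΔH = +475 kJ

Bonds broken (reactants):
  C–C: 1 × 352 = 352
  C–H: 5 × 428 = 2140
  C–O: 1 × 364 = 364
  O–H: 1 × 452 = 452
  Σ(broken) = 3308 kJ
Bonds formed (products):
  C–H: 4 × 428 = 1712
  C=C: 1 × 597 = 597
  O–H: 2 × 452 = 904
  Σ(formed) = 3213 kJ
ΔH = Σ(broken) − Σ(formed) = 3308 − 3213 = +95 kJ
For 5× the reaction as written: 5 × (+95) = +475 kJ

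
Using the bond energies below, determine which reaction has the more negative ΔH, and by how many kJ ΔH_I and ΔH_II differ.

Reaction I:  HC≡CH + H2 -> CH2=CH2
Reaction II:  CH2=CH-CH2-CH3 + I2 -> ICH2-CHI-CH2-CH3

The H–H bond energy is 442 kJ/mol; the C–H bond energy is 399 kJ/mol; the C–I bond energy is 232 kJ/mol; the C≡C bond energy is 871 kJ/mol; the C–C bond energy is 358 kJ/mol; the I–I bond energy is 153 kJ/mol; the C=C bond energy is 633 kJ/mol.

Reaction I:
  Bonds broken (reactants):
    C≡C: 1 × 871 = 871
    C–H: 2 × 399 = 798
    H–H: 1 × 442 = 442
    Σ(broken) = 2111 kJ
  Bonds formed (products):
    C–H: 4 × 399 = 1596
    C=C: 1 × 633 = 633
    Σ(formed) = 2229 kJ
  ΔH_I = 2111 − 2229 = −118 kJ
Reaction II:
  Bonds broken (reactants):
    C–C: 2 × 358 = 716
    C–H: 8 × 399 = 3192
    C=C: 1 × 633 = 633
    I–I: 1 × 153 = 153
    Σ(broken) = 4694 kJ
  Bonds formed (products):
    C–C: 3 × 358 = 1074
    C–H: 8 × 399 = 3192
    C–I: 2 × 232 = 464
    Σ(formed) = 4730 kJ
  ΔH_II = 4694 − 4730 = −36 kJ
ΔH_I − ΔH_II = −82 kJ, so reaction I has the more negative ΔH; |ΔH_I − ΔH_II| = 82 kJ.

Reaction I, by 82 kJ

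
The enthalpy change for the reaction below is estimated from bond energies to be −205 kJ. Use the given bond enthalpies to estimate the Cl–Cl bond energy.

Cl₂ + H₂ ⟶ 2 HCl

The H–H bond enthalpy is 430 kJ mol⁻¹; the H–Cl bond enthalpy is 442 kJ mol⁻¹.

D(Cl–Cl) ≈ 249 kJ/mol

Let D be the Cl–Cl bond energy.
Σ(broken) = 1×D + 1×430 = 430 + D
Σ(formed) = 2×442 = 884
ΔH = Σ(broken) − Σ(formed) = (430 + D) − (884) = −454 + D
Setting this equal to −205 kJ gives D = 249 kJ/mol.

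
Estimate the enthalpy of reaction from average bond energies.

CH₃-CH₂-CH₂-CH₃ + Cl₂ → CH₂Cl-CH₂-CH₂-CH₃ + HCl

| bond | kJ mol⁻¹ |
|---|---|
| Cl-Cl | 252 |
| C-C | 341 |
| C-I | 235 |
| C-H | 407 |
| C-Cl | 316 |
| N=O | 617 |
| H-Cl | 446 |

ΔH ≈ −103 kJ

Bonds broken (reactants):
  C-C: 3 × 341 = 1023
  C-H: 10 × 407 = 4070
  Cl-Cl: 1 × 252 = 252
  Σ(broken) = 5345 kJ
Bonds formed (products):
  C-C: 3 × 341 = 1023
  C-Cl: 1 × 316 = 316
  C-H: 9 × 407 = 3663
  H-Cl: 1 × 446 = 446
  Σ(formed) = 5448 kJ
ΔH = Σ(broken) − Σ(formed) = 5345 − 5448 = −103 kJ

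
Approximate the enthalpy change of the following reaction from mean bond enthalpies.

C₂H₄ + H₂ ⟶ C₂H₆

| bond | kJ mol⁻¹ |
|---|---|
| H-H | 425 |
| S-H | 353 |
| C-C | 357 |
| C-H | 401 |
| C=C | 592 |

Bonds broken (reactants):
  C-H: 4 × 401 = 1604
  C=C: 1 × 592 = 592
  H-H: 1 × 425 = 425
  Σ(broken) = 2621 kJ
Bonds formed (products):
  C-C: 1 × 357 = 357
  C-H: 6 × 401 = 2406
  Σ(formed) = 2763 kJ
ΔH = Σ(broken) − Σ(formed) = 2621 − 2763 = −142 kJ

ΔH ≈ −142 kJ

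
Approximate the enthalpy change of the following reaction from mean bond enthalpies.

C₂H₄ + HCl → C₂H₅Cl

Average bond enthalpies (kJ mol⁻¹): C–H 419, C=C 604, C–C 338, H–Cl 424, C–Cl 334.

Bonds broken (reactants):
  C–H: 4 × 419 = 1676
  C=C: 1 × 604 = 604
  H–Cl: 1 × 424 = 424
  Σ(broken) = 2704 kJ
Bonds formed (products):
  C–C: 1 × 338 = 338
  C–Cl: 1 × 334 = 334
  C–H: 5 × 419 = 2095
  Σ(formed) = 2767 kJ
ΔH = Σ(broken) − Σ(formed) = 2704 − 2767 = −63 kJ

ΔH ≈ −63 kJ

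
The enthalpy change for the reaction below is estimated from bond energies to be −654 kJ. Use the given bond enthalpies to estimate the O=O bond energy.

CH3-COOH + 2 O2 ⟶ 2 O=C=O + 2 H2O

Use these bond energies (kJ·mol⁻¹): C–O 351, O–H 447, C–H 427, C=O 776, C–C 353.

D(O=O) ≈ 515 kJ/mol

Let D be the O=O bond energy.
Σ(broken) = 1×353 + 3×427 + 1×351 + 1×776 + 1×447 + 2×D = 3208 + 2D
Σ(formed) = 4×776 + 4×447 = 4892
ΔH = Σ(broken) − Σ(formed) = (3208 + 2D) − (4892) = −1684 + 2D
Setting this equal to −654 kJ gives 2D = 1030, so D = 515 kJ/mol.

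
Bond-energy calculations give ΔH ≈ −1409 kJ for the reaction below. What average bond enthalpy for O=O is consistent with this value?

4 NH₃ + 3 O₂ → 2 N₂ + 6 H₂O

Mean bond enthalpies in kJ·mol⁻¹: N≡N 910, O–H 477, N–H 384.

D(O=O) ≈ 509 kJ/mol

Let D be the O=O bond energy.
Σ(broken) = 12×384 + 3×D = 4608 + 3D
Σ(formed) = 2×910 + 12×477 = 7544
ΔH = Σ(broken) − Σ(formed) = (4608 + 3D) − (7544) = −2936 + 3D
Setting this equal to −1409 kJ gives 3D = 1527, so D = 509 kJ/mol.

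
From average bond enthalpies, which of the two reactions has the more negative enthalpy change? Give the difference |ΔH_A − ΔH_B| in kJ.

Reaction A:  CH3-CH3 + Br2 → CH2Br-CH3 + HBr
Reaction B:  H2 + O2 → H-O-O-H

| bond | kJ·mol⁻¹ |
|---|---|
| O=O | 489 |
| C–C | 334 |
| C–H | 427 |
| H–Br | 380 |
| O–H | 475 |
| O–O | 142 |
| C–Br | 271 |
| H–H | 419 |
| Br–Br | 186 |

Reaction A:
  Bonds broken (reactants):
    Br–Br: 1 × 186 = 186
    C–C: 1 × 334 = 334
    C–H: 6 × 427 = 2562
    Σ(broken) = 3082 kJ
  Bonds formed (products):
    C–Br: 1 × 271 = 271
    C–C: 1 × 334 = 334
    C–H: 5 × 427 = 2135
    H–Br: 1 × 380 = 380
    Σ(formed) = 3120 kJ
  ΔH_A = 3082 − 3120 = −38 kJ
Reaction B:
  Bonds broken (reactants):
    H–H: 1 × 419 = 419
    O=O: 1 × 489 = 489
    Σ(broken) = 908 kJ
  Bonds formed (products):
    O–H: 2 × 475 = 950
    O–O: 1 × 142 = 142
    Σ(formed) = 1092 kJ
  ΔH_B = 908 − 1092 = −184 kJ
ΔH_A − ΔH_B = +146 kJ, so reaction B has the more negative ΔH; |ΔH_A − ΔH_B| = 146 kJ.

Reaction B, by 146 kJ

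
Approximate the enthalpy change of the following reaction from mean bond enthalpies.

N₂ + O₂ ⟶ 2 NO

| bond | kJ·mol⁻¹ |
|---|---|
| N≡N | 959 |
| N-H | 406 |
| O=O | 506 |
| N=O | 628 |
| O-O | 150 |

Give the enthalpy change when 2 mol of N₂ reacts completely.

ΔH = +418 kJ

Bonds broken (reactants):
  N≡N: 1 × 959 = 959
  O=O: 1 × 506 = 506
  Σ(broken) = 1465 kJ
Bonds formed (products):
  N=O: 2 × 628 = 1256
  Σ(formed) = 1256 kJ
ΔH = Σ(broken) − Σ(formed) = 1465 − 1256 = +209 kJ
For 2× the reaction as written: 2 × (+209) = +418 kJ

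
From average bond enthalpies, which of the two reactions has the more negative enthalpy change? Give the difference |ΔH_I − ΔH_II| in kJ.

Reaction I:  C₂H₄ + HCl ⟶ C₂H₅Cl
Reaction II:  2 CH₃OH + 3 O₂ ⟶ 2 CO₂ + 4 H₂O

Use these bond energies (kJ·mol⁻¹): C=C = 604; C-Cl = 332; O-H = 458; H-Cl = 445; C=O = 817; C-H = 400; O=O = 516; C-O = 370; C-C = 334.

Reaction II, by 1311 kJ

Reaction I:
  Bonds broken (reactants):
    C-H: 4 × 400 = 1600
    C=C: 1 × 604 = 604
    H-Cl: 1 × 445 = 445
    Σ(broken) = 2649 kJ
  Bonds formed (products):
    C-C: 1 × 334 = 334
    C-Cl: 1 × 332 = 332
    C-H: 5 × 400 = 2000
    Σ(formed) = 2666 kJ
  ΔH_I = 2649 − 2666 = −17 kJ
Reaction II:
  Bonds broken (reactants):
    C-H: 6 × 400 = 2400
    C-O: 2 × 370 = 740
    O-H: 2 × 458 = 916
    O=O: 3 × 516 = 1548
    Σ(broken) = 5604 kJ
  Bonds formed (products):
    C=O: 4 × 817 = 3268
    O-H: 8 × 458 = 3664
    Σ(formed) = 6932 kJ
  ΔH_II = 5604 − 6932 = −1328 kJ
ΔH_I − ΔH_II = +1311 kJ, so reaction II has the more negative ΔH; |ΔH_I − ΔH_II| = 1311 kJ.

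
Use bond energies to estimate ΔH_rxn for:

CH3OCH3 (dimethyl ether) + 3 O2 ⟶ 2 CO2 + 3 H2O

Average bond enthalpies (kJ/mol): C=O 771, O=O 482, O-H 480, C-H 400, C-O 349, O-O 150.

ΔH ≈ −1420 kJ

Bonds broken (reactants):
  C-H: 6 × 400 = 2400
  C-O: 2 × 349 = 698
  O=O: 3 × 482 = 1446
  Σ(broken) = 4544 kJ
Bonds formed (products):
  C=O: 4 × 771 = 3084
  O-H: 6 × 480 = 2880
  Σ(formed) = 5964 kJ
ΔH = Σ(broken) − Σ(formed) = 4544 − 5964 = −1420 kJ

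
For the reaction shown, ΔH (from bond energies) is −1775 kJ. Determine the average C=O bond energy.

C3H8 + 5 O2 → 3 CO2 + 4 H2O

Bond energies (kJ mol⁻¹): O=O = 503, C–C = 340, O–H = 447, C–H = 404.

Let D be the C=O bond energy.
Σ(broken) = 2×340 + 8×404 + 5×503 = 6427
Σ(formed) = 6×D + 8×447 = 3576 + 6D
ΔH = Σ(broken) − Σ(formed) = (6427) − (3576 + 6D) = +2851 − 6D
Setting this equal to −1775 kJ gives 6D = 4626, so D = 771 kJ/mol.

D(C=O) ≈ 771 kJ/mol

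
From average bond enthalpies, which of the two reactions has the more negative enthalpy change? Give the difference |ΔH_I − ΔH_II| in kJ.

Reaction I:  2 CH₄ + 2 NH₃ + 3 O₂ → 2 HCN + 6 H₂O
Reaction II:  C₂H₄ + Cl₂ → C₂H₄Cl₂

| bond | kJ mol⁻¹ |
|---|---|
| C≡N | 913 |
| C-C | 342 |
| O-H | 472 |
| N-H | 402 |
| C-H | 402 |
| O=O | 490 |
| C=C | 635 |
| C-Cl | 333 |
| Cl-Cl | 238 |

Reaction I, by 1061 kJ

Reaction I:
  Bonds broken (reactants):
    C-H: 8 × 402 = 3216
    N-H: 6 × 402 = 2412
    O=O: 3 × 490 = 1470
    Σ(broken) = 7098 kJ
  Bonds formed (products):
    C≡N: 2 × 913 = 1826
    C-H: 2 × 402 = 804
    O-H: 12 × 472 = 5664
    Σ(formed) = 8294 kJ
  ΔH_I = 7098 − 8294 = −1196 kJ
Reaction II:
  Bonds broken (reactants):
    C-H: 4 × 402 = 1608
    C=C: 1 × 635 = 635
    Cl-Cl: 1 × 238 = 238
    Σ(broken) = 2481 kJ
  Bonds formed (products):
    C-C: 1 × 342 = 342
    C-Cl: 2 × 333 = 666
    C-H: 4 × 402 = 1608
    Σ(formed) = 2616 kJ
  ΔH_II = 2481 − 2616 = −135 kJ
ΔH_I − ΔH_II = −1061 kJ, so reaction I has the more negative ΔH; |ΔH_I − ΔH_II| = 1061 kJ.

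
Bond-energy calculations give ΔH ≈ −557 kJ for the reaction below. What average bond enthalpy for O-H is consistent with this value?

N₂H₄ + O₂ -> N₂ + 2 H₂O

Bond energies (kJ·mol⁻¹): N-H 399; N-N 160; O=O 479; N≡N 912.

D(O-H) ≈ 470 kJ/mol

Let D be the O-H bond energy.
Σ(broken) = 4×399 + 1×160 + 1×479 = 2235
Σ(formed) = 1×912 + 4×D = 912 + 4D
ΔH = Σ(broken) − Σ(formed) = (2235) − (912 + 4D) = +1323 − 4D
Setting this equal to −557 kJ gives 4D = 1880, so D = 470 kJ/mol.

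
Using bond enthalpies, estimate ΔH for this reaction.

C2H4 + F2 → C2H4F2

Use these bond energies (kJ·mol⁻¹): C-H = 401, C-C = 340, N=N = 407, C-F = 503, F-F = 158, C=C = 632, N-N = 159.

ΔH ≈ −556 kJ

Bonds broken (reactants):
  C-H: 4 × 401 = 1604
  C=C: 1 × 632 = 632
  F-F: 1 × 158 = 158
  Σ(broken) = 2394 kJ
Bonds formed (products):
  C-C: 1 × 340 = 340
  C-F: 2 × 503 = 1006
  C-H: 4 × 401 = 1604
  Σ(formed) = 2950 kJ
ΔH = Σ(broken) − Σ(formed) = 2394 − 2950 = −556 kJ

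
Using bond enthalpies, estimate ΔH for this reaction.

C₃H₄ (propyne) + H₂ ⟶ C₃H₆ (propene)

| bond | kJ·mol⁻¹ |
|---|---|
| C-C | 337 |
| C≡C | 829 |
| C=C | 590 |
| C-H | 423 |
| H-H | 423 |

Bonds broken (reactants):
  C≡C: 1 × 829 = 829
  C-C: 1 × 337 = 337
  C-H: 4 × 423 = 1692
  H-H: 1 × 423 = 423
  Σ(broken) = 3281 kJ
Bonds formed (products):
  C-C: 1 × 337 = 337
  C-H: 6 × 423 = 2538
  C=C: 1 × 590 = 590
  Σ(formed) = 3465 kJ
ΔH = Σ(broken) − Σ(formed) = 3281 − 3465 = −184 kJ

ΔH ≈ −184 kJ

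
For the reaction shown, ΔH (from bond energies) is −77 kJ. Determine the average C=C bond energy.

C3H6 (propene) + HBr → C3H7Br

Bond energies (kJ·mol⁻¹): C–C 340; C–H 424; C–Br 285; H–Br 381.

D(C=C) ≈ 591 kJ/mol

Let D be the C=C bond energy.
Σ(broken) = 1×340 + 6×424 + 1×D + 1×381 = 3265 + D
Σ(formed) = 1×285 + 2×340 + 7×424 = 3933
ΔH = Σ(broken) − Σ(formed) = (3265 + D) − (3933) = −668 + D
Setting this equal to −77 kJ gives D = 591 kJ/mol.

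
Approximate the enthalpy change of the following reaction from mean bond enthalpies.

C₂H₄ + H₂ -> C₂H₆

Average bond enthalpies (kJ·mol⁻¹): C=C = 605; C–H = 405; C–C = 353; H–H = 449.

ΔH ≈ −109 kJ

Bonds broken (reactants):
  C–H: 4 × 405 = 1620
  C=C: 1 × 605 = 605
  H–H: 1 × 449 = 449
  Σ(broken) = 2674 kJ
Bonds formed (products):
  C–C: 1 × 353 = 353
  C–H: 6 × 405 = 2430
  Σ(formed) = 2783 kJ
ΔH = Σ(broken) − Σ(formed) = 2674 − 2783 = −109 kJ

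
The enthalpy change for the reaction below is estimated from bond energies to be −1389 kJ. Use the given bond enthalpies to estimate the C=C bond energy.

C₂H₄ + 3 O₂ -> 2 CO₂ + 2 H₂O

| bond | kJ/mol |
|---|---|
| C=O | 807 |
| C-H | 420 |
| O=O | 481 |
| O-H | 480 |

Let D be the C=C bond energy.
Σ(broken) = 4×420 + 1×D + 3×481 = 3123 + D
Σ(formed) = 4×807 + 4×480 = 5148
ΔH = Σ(broken) − Σ(formed) = (3123 + D) − (5148) = −2025 + D
Setting this equal to −1389 kJ gives D = 636 kJ/mol.

D(C=C) ≈ 636 kJ/mol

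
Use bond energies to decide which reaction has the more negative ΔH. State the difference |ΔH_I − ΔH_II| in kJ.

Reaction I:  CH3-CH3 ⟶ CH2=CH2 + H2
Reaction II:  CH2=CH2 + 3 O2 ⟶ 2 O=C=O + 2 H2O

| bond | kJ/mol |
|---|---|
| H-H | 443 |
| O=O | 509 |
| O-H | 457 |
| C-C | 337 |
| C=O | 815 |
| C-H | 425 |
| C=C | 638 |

Reaction I:
  Bonds broken (reactants):
    C-C: 1 × 337 = 337
    C-H: 6 × 425 = 2550
    Σ(broken) = 2887 kJ
  Bonds formed (products):
    C-H: 4 × 425 = 1700
    C=C: 1 × 638 = 638
    H-H: 1 × 443 = 443
    Σ(formed) = 2781 kJ
  ΔH_I = 2887 − 2781 = +106 kJ
Reaction II:
  Bonds broken (reactants):
    C-H: 4 × 425 = 1700
    C=C: 1 × 638 = 638
    O=O: 3 × 509 = 1527
    Σ(broken) = 3865 kJ
  Bonds formed (products):
    C=O: 4 × 815 = 3260
    O-H: 4 × 457 = 1828
    Σ(formed) = 5088 kJ
  ΔH_II = 3865 − 5088 = −1223 kJ
ΔH_I − ΔH_II = +1329 kJ, so reaction II has the more negative ΔH; |ΔH_I − ΔH_II| = 1329 kJ.

Reaction II, by 1329 kJ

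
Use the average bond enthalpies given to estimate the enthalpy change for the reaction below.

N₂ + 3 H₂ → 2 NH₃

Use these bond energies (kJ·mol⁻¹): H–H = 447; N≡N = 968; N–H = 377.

Bonds broken (reactants):
  H–H: 3 × 447 = 1341
  N≡N: 1 × 968 = 968
  Σ(broken) = 2309 kJ
Bonds formed (products):
  N–H: 6 × 377 = 2262
  Σ(formed) = 2262 kJ
ΔH = Σ(broken) − Σ(formed) = 2309 − 2262 = +47 kJ

ΔH ≈ +47 kJ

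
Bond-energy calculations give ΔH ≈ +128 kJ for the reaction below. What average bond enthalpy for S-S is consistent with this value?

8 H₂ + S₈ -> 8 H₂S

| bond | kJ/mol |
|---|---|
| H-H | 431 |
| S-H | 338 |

D(S-S) ≈ 261 kJ/mol

Let D be the S-S bond energy.
Σ(broken) = 8×431 + 8×D = 3448 + 8D
Σ(formed) = 16×338 = 5408
ΔH = Σ(broken) − Σ(formed) = (3448 + 8D) − (5408) = −1960 + 8D
Setting this equal to +128 kJ gives 8D = 2088, so D = 261 kJ/mol.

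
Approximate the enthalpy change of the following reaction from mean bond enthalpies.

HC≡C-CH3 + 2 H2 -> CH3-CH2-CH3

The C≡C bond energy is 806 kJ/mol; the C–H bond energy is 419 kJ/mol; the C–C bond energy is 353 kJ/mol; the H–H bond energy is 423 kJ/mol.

ΔH ≈ −377 kJ

Bonds broken (reactants):
  C≡C: 1 × 806 = 806
  C–C: 1 × 353 = 353
  C–H: 4 × 419 = 1676
  H–H: 2 × 423 = 846
  Σ(broken) = 3681 kJ
Bonds formed (products):
  C–C: 2 × 353 = 706
  C–H: 8 × 419 = 3352
  Σ(formed) = 4058 kJ
ΔH = Σ(broken) − Σ(formed) = 3681 − 4058 = −377 kJ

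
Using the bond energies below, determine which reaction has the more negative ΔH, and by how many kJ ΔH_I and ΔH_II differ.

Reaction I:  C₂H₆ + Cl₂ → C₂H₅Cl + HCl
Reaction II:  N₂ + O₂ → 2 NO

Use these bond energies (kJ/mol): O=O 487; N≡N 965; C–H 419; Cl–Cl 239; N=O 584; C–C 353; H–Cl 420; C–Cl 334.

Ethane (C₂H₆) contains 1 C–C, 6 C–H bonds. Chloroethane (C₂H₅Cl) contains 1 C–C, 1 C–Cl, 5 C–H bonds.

Reaction I:
  Bonds broken (reactants):
    C–C: 1 × 353 = 353
    C–H: 6 × 419 = 2514
    Cl–Cl: 1 × 239 = 239
    Σ(broken) = 3106 kJ
  Bonds formed (products):
    C–C: 1 × 353 = 353
    C–Cl: 1 × 334 = 334
    C–H: 5 × 419 = 2095
    H–Cl: 1 × 420 = 420
    Σ(formed) = 3202 kJ
  ΔH_I = 3106 − 3202 = −96 kJ
Reaction II:
  Bonds broken (reactants):
    N≡N: 1 × 965 = 965
    O=O: 1 × 487 = 487
    Σ(broken) = 1452 kJ
  Bonds formed (products):
    N=O: 2 × 584 = 1168
    Σ(formed) = 1168 kJ
  ΔH_II = 1452 − 1168 = +284 kJ
ΔH_I − ΔH_II = −380 kJ, so reaction I has the more negative ΔH; |ΔH_I − ΔH_II| = 380 kJ.

Reaction I, by 380 kJ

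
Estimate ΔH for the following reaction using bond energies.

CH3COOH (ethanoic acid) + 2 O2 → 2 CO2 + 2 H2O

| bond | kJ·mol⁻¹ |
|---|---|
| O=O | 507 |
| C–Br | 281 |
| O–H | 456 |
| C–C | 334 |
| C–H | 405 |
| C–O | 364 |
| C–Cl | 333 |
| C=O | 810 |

ΔH ≈ −871 kJ

Bonds broken (reactants):
  C–C: 1 × 334 = 334
  C–H: 3 × 405 = 1215
  C–O: 1 × 364 = 364
  C=O: 1 × 810 = 810
  O–H: 1 × 456 = 456
  O=O: 2 × 507 = 1014
  Σ(broken) = 4193 kJ
Bonds formed (products):
  C=O: 4 × 810 = 3240
  O–H: 4 × 456 = 1824
  Σ(formed) = 5064 kJ
ΔH = Σ(broken) − Σ(formed) = 4193 − 5064 = −871 kJ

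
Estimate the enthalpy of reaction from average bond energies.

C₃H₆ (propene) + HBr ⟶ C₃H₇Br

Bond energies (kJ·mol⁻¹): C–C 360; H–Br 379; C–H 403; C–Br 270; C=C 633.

ΔH ≈ −21 kJ

Bonds broken (reactants):
  C–C: 1 × 360 = 360
  C–H: 6 × 403 = 2418
  C=C: 1 × 633 = 633
  H–Br: 1 × 379 = 379
  Σ(broken) = 3790 kJ
Bonds formed (products):
  C–Br: 1 × 270 = 270
  C–C: 2 × 360 = 720
  C–H: 7 × 403 = 2821
  Σ(formed) = 3811 kJ
ΔH = Σ(broken) − Σ(formed) = 3790 − 3811 = −21 kJ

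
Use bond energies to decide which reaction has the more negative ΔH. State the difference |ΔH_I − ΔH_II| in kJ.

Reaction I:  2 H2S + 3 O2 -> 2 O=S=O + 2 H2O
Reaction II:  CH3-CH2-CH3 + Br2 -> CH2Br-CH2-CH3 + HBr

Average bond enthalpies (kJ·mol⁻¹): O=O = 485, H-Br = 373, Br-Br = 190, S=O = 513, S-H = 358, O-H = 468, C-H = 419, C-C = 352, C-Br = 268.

Reaction I:
  Bonds broken (reactants):
    O=O: 3 × 485 = 1455
    S-H: 4 × 358 = 1432
    Σ(broken) = 2887 kJ
  Bonds formed (products):
    O-H: 4 × 468 = 1872
    S=O: 4 × 513 = 2052
    Σ(formed) = 3924 kJ
  ΔH_I = 2887 − 3924 = −1037 kJ
Reaction II:
  Bonds broken (reactants):
    Br-Br: 1 × 190 = 190
    C-C: 2 × 352 = 704
    C-H: 8 × 419 = 3352
    Σ(broken) = 4246 kJ
  Bonds formed (products):
    C-Br: 1 × 268 = 268
    C-C: 2 × 352 = 704
    C-H: 7 × 419 = 2933
    H-Br: 1 × 373 = 373
    Σ(formed) = 4278 kJ
  ΔH_II = 4246 − 4278 = −32 kJ
ΔH_I − ΔH_II = −1005 kJ, so reaction I has the more negative ΔH; |ΔH_I − ΔH_II| = 1005 kJ.

Reaction I, by 1005 kJ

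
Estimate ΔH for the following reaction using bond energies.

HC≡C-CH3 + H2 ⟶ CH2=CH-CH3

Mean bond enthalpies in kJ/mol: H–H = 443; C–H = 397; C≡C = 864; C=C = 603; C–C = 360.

Bonds broken (reactants):
  C≡C: 1 × 864 = 864
  C–C: 1 × 360 = 360
  C–H: 4 × 397 = 1588
  H–H: 1 × 443 = 443
  Σ(broken) = 3255 kJ
Bonds formed (products):
  C–C: 1 × 360 = 360
  C–H: 6 × 397 = 2382
  C=C: 1 × 603 = 603
  Σ(formed) = 3345 kJ
ΔH = Σ(broken) − Σ(formed) = 3255 − 3345 = −90 kJ

ΔH ≈ −90 kJ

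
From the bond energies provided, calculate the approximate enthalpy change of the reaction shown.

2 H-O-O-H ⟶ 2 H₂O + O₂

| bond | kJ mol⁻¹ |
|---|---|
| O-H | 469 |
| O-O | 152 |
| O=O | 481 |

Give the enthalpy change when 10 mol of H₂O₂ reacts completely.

Bonds broken (reactants):
  O-H: 4 × 469 = 1876
  O-O: 2 × 152 = 304
  Σ(broken) = 2180 kJ
Bonds formed (products):
  O-H: 4 × 469 = 1876
  O=O: 1 × 481 = 481
  Σ(formed) = 2357 kJ
ΔH = Σ(broken) − Σ(formed) = 2180 − 2357 = −177 kJ
For 5× the reaction as written: 5 × (−177) = −885 kJ

ΔH = −885 kJ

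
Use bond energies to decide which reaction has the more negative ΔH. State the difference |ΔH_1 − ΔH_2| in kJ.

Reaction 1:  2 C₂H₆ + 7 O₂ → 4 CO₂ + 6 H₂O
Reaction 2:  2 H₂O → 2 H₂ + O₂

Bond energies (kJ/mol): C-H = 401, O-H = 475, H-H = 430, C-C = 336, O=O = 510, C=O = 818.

Reaction 1:
  Bonds broken (reactants):
    C-C: 2 × 336 = 672
    C-H: 12 × 401 = 4812
    O=O: 7 × 510 = 3570
    Σ(broken) = 9054 kJ
  Bonds formed (products):
    C=O: 8 × 818 = 6544
    O-H: 12 × 475 = 5700
    Σ(formed) = 12244 kJ
  ΔH_1 = 9054 − 12244 = −3190 kJ
Reaction 2:
  Bonds broken (reactants):
    O-H: 4 × 475 = 1900
    Σ(broken) = 1900 kJ
  Bonds formed (products):
    H-H: 2 × 430 = 860
    O=O: 1 × 510 = 510
    Σ(formed) = 1370 kJ
  ΔH_2 = 1900 − 1370 = +530 kJ
ΔH_1 − ΔH_2 = −3720 kJ, so reaction 1 has the more negative ΔH; |ΔH_1 − ΔH_2| = 3720 kJ.

Reaction 1, by 3720 kJ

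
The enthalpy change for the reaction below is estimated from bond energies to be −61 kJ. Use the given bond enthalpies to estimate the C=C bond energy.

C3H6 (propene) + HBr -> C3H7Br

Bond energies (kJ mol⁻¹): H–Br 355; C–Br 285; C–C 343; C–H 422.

Let D be the C=C bond energy.
Σ(broken) = 1×343 + 6×422 + 1×D + 1×355 = 3230 + D
Σ(formed) = 1×285 + 2×343 + 7×422 = 3925
ΔH = Σ(broken) − Σ(formed) = (3230 + D) − (3925) = −695 + D
Setting this equal to −61 kJ gives D = 634 kJ/mol.

D(C=C) ≈ 634 kJ/mol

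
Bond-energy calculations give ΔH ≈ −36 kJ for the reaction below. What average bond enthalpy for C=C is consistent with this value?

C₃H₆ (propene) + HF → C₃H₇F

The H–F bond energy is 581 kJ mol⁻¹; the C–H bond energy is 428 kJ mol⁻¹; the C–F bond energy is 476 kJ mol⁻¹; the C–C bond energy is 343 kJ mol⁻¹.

Let D be the C=C bond energy.
Σ(broken) = 1×343 + 6×428 + 1×D + 1×581 = 3492 + D
Σ(formed) = 2×343 + 1×476 + 7×428 = 4158
ΔH = Σ(broken) − Σ(formed) = (3492 + D) − (4158) = −666 + D
Setting this equal to −36 kJ gives D = 630 kJ/mol.

D(C=C) ≈ 630 kJ/mol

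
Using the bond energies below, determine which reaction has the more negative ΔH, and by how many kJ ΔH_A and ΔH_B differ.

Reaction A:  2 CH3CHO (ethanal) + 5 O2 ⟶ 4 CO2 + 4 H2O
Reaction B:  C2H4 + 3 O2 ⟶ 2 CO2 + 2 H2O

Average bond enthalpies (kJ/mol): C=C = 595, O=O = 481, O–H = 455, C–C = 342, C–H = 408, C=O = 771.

Reaction A, by 679 kJ

Reaction A:
  Bonds broken (reactants):
    C–C: 2 × 342 = 684
    C–H: 8 × 408 = 3264
    C=O: 2 × 771 = 1542
    O=O: 5 × 481 = 2405
    Σ(broken) = 7895 kJ
  Bonds formed (products):
    C=O: 8 × 771 = 6168
    O–H: 8 × 455 = 3640
    Σ(formed) = 9808 kJ
  ΔH_A = 7895 − 9808 = −1913 kJ
Reaction B:
  Bonds broken (reactants):
    C–H: 4 × 408 = 1632
    C=C: 1 × 595 = 595
    O=O: 3 × 481 = 1443
    Σ(broken) = 3670 kJ
  Bonds formed (products):
    C=O: 4 × 771 = 3084
    O–H: 4 × 455 = 1820
    Σ(formed) = 4904 kJ
  ΔH_B = 3670 − 4904 = −1234 kJ
ΔH_A − ΔH_B = −679 kJ, so reaction A has the more negative ΔH; |ΔH_A − ΔH_B| = 679 kJ.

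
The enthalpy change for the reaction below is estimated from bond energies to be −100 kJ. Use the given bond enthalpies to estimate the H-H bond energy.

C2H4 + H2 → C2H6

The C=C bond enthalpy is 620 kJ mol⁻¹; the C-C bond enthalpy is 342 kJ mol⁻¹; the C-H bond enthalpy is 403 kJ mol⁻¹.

D(H-H) ≈ 428 kJ/mol

Let D be the H-H bond energy.
Σ(broken) = 4×403 + 1×620 + 1×D = 2232 + D
Σ(formed) = 1×342 + 6×403 = 2760
ΔH = Σ(broken) − Σ(formed) = (2232 + D) − (2760) = −528 + D
Setting this equal to −100 kJ gives D = 428 kJ/mol.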